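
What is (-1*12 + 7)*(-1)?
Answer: 5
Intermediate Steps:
(-1*12 + 7)*(-1) = (-12 + 7)*(-1) = -5*(-1) = 5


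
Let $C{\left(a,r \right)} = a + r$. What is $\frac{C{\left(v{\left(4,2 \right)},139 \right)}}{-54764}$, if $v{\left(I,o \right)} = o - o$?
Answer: $- \frac{139}{54764} \approx -0.0025382$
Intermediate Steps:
$v{\left(I,o \right)} = 0$
$\frac{C{\left(v{\left(4,2 \right)},139 \right)}}{-54764} = \frac{0 + 139}{-54764} = 139 \left(- \frac{1}{54764}\right) = - \frac{139}{54764}$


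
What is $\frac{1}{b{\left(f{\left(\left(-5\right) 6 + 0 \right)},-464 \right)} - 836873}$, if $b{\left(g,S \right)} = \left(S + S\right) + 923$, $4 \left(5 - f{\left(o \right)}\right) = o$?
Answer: $- \frac{1}{836878} \approx -1.1949 \cdot 10^{-6}$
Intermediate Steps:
$f{\left(o \right)} = 5 - \frac{o}{4}$
$b{\left(g,S \right)} = 923 + 2 S$ ($b{\left(g,S \right)} = 2 S + 923 = 923 + 2 S$)
$\frac{1}{b{\left(f{\left(\left(-5\right) 6 + 0 \right)},-464 \right)} - 836873} = \frac{1}{\left(923 + 2 \left(-464\right)\right) - 836873} = \frac{1}{\left(923 - 928\right) - 836873} = \frac{1}{-5 - 836873} = \frac{1}{-836878} = - \frac{1}{836878}$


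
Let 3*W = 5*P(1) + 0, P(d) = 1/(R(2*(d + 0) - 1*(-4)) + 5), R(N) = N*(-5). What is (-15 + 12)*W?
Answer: 1/5 ≈ 0.20000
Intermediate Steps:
R(N) = -5*N
P(d) = 1/(-15 - 10*d) (P(d) = 1/(-5*(2*(d + 0) - 1*(-4)) + 5) = 1/(-5*(2*d + 4) + 5) = 1/(-5*(4 + 2*d) + 5) = 1/((-20 - 10*d) + 5) = 1/(-15 - 10*d))
W = -1/15 (W = (5*(-1/(15 + 10*1)) + 0)/3 = (5*(-1/(15 + 10)) + 0)/3 = (5*(-1/25) + 0)/3 = (-1/5 + 0)/3 = (1/3)*(-1/5) = -1/15 ≈ -0.066667)
(-15 + 12)*W = (-15 + 12)*(-1/15) = -3*(-1/15) = 1/5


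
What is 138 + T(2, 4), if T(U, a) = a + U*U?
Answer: 146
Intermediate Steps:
T(U, a) = a + U²
138 + T(2, 4) = 138 + (4 + 2²) = 138 + (4 + 4) = 138 + 8 = 146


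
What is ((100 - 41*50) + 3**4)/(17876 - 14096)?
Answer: -89/180 ≈ -0.49444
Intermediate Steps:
((100 - 41*50) + 3**4)/(17876 - 14096) = ((100 - 2050) + 81)/3780 = (-1950 + 81)*(1/3780) = -1869*1/3780 = -89/180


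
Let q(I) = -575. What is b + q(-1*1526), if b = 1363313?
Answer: 1362738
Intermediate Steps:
b + q(-1*1526) = 1363313 - 575 = 1362738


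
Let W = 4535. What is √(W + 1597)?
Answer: 2*√1533 ≈ 78.307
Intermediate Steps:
√(W + 1597) = √(4535 + 1597) = √6132 = 2*√1533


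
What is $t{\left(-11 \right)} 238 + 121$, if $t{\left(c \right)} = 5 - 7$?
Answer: $-355$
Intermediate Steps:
$t{\left(c \right)} = -2$ ($t{\left(c \right)} = 5 - 7 = -2$)
$t{\left(-11 \right)} 238 + 121 = \left(-2\right) 238 + 121 = -476 + 121 = -355$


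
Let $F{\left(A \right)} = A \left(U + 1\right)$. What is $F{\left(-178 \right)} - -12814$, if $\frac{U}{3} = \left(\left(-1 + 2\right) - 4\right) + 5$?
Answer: $11568$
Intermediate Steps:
$U = 6$ ($U = 3 \left(\left(\left(-1 + 2\right) - 4\right) + 5\right) = 3 \left(\left(1 - 4\right) + 5\right) = 3 \left(-3 + 5\right) = 3 \cdot 2 = 6$)
$F{\left(A \right)} = 7 A$ ($F{\left(A \right)} = A \left(6 + 1\right) = A 7 = 7 A$)
$F{\left(-178 \right)} - -12814 = 7 \left(-178\right) - -12814 = -1246 + 12814 = 11568$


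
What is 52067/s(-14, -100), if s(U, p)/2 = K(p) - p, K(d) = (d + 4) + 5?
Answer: 52067/18 ≈ 2892.6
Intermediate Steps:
K(d) = 9 + d (K(d) = (4 + d) + 5 = 9 + d)
s(U, p) = 18 (s(U, p) = 2*((9 + p) - p) = 2*9 = 18)
52067/s(-14, -100) = 52067/18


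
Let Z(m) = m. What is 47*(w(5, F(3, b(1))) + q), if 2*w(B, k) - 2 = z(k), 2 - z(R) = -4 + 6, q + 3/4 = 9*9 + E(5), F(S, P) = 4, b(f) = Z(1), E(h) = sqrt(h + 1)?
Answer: 15275/4 + 47*sqrt(6) ≈ 3933.9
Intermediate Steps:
E(h) = sqrt(1 + h)
b(f) = 1
q = 321/4 + sqrt(6) (q = -3/4 + (9*9 + sqrt(1 + 5)) = -3/4 + (81 + sqrt(6)) = 321/4 + sqrt(6) ≈ 82.699)
z(R) = 0 (z(R) = 2 - (-4 + 6) = 2 - 1*2 = 2 - 2 = 0)
w(B, k) = 1 (w(B, k) = 1 + (1/2)*0 = 1 + 0 = 1)
47*(w(5, F(3, b(1))) + q) = 47*(1 + (321/4 + sqrt(6))) = 47*(325/4 + sqrt(6)) = 15275/4 + 47*sqrt(6)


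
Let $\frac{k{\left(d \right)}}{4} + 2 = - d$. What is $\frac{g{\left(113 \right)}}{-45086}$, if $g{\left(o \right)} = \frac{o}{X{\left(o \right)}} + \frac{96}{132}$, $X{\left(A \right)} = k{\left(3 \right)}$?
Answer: $\frac{1083}{9918920} \approx 0.00010919$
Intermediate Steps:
$k{\left(d \right)} = -8 - 4 d$ ($k{\left(d \right)} = -8 + 4 \left(- d\right) = -8 - 4 d$)
$X{\left(A \right)} = -20$ ($X{\left(A \right)} = -8 - 12 = -20$)
$g{\left(o \right)} = \frac{8}{11} - \frac{o}{20}$ ($g{\left(o \right)} = \frac{o}{-20} + \frac{96}{132} = o \left(- \frac{1}{20}\right) + 96 \cdot \frac{1}{132} = - \frac{o}{20} + \frac{8}{11} = \frac{8}{11} - \frac{o}{20}$)
$\frac{g{\left(113 \right)}}{-45086} = \frac{\frac{8}{11} - \frac{113}{20}}{-45086} = \left(\frac{8}{11} - \frac{113}{20}\right) \left(- \frac{1}{45086}\right) = \left(- \frac{1083}{220}\right) \left(- \frac{1}{45086}\right) = \frac{1083}{9918920}$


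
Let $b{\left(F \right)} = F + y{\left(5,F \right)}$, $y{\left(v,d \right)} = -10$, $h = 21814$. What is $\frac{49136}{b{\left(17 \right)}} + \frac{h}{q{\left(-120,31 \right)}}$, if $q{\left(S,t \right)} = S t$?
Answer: $\frac{91316611}{13020} \approx 7013.6$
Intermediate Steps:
$b{\left(F \right)} = -10 + F$ ($b{\left(F \right)} = F - 10 = -10 + F$)
$\frac{49136}{b{\left(17 \right)}} + \frac{h}{q{\left(-120,31 \right)}} = \frac{49136}{-10 + 17} + \frac{21814}{\left(-120\right) 31} = \frac{49136}{7} + \frac{21814}{-3720} = 49136 \cdot \frac{1}{7} + 21814 \left(- \frac{1}{3720}\right) = \frac{49136}{7} - \frac{10907}{1860} = \frac{91316611}{13020}$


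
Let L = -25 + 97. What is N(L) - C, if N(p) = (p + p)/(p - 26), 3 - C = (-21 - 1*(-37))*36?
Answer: 13251/23 ≈ 576.13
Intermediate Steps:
L = 72
C = -573 (C = 3 - (-21 - 1*(-37))*36 = 3 - (-21 + 37)*36 = 3 - 16*36 = 3 - 1*576 = 3 - 576 = -573)
N(p) = 2*p/(-26 + p) (N(p) = (2*p)/(-26 + p) = 2*p/(-26 + p))
N(L) - C = 2*72/(-26 + 72) - 1*(-573) = 2*72/46 + 573 = 2*72*(1/46) + 573 = 72/23 + 573 = 13251/23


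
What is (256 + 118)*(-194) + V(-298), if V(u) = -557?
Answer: -73113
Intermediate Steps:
(256 + 118)*(-194) + V(-298) = (256 + 118)*(-194) - 557 = 374*(-194) - 557 = -72556 - 557 = -73113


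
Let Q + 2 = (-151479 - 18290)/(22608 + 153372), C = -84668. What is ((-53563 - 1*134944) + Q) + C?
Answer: -48073858229/175980 ≈ -2.7318e+5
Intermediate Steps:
Q = -521729/175980 (Q = -2 + (-151479 - 18290)/(22608 + 153372) = -2 - 169769/175980 = -521729/175980 ≈ -2.9647)
((-53563 - 1*134944) + Q) + C = ((-53563 - 1*134944) - 521729/175980) - 84668 = ((-53563 - 134944) - 521729/175980) - 84668 = (-188507 - 521729/175980) - 84668 = -33173983589/175980 - 84668 = -48073858229/175980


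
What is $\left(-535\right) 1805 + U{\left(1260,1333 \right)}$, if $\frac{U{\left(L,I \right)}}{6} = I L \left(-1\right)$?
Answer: $-11043155$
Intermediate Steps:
$U{\left(L,I \right)} = - 6 I L$ ($U{\left(L,I \right)} = 6 I L \left(-1\right) = 6 \left(- I L\right) = - 6 I L$)
$\left(-535\right) 1805 + U{\left(1260,1333 \right)} = \left(-535\right) 1805 - 7998 \cdot 1260 = -965675 - 10077480 = -11043155$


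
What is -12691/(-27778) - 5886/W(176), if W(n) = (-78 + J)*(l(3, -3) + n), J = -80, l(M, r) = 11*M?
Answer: 15331145/24139082 ≈ 0.63512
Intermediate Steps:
W(n) = -5214 - 158*n (W(n) = (-78 - 80)*(11*3 + n) = -158*(33 + n) = -5214 - 158*n)
-12691/(-27778) - 5886/W(176) = -12691/(-27778) - 5886/(-5214 - 158*176) = -12691*(-1/27778) - 5886/(-5214 - 27808) = 12691/27778 - 5886/(-33022) = 12691/27778 - 5886*(-1/33022) = 12691/27778 + 2943/16511 = 15331145/24139082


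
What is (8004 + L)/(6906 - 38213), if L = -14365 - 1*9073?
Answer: 15434/31307 ≈ 0.49299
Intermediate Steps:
L = -23438 (L = -14365 - 9073 = -23438)
(8004 + L)/(6906 - 38213) = (8004 - 23438)/(6906 - 38213) = -15434/(-31307) = -15434*(-1/31307) = 15434/31307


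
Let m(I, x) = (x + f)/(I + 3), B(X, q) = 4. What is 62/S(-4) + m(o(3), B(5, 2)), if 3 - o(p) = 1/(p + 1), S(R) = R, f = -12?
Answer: -777/46 ≈ -16.891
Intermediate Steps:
o(p) = 3 - 1/(1 + p) (o(p) = 3 - 1/(p + 1) = 3 - 1/(1 + p))
m(I, x) = (-12 + x)/(3 + I) (m(I, x) = (x - 12)/(I + 3) = (-12 + x)/(3 + I))
62/S(-4) + m(o(3), B(5, 2)) = 62/(-4) + (-12 + 4)/(3 + (2 + 3*3)/(1 + 3)) = 62*(-1/4) - 8/(3 + (2 + 9)/4) = -31/2 - 8/(3 + (1/4)*11) = -31/2 - 8/(3 + 11/4) = -31/2 - 8/(23/4) = -31/2 + (4/23)*(-8) = -31/2 - 32/23 = -777/46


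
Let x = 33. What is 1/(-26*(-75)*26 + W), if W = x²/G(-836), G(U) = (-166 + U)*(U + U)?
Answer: 50768/2573937633 ≈ 1.9724e-5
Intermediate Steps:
G(U) = 2*U*(-166 + U) (G(U) = (-166 + U)*(2*U) = 2*U*(-166 + U))
W = 33/50768 (W = 33²/((2*(-836)*(-166 - 836))) = 1089/((2*(-836)*(-1002))) = 1089/1675344 = 1089*(1/1675344) = 33/50768 ≈ 0.00065002)
1/(-26*(-75)*26 + W) = 1/(-26*(-75)*26 + 33/50768) = 1/(1950*26 + 33/50768) = 1/(50700 + 33/50768) = 1/(2573937633/50768) = 50768/2573937633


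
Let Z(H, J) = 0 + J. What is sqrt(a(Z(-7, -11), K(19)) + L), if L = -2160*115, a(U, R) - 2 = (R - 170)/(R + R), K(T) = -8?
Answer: I*sqrt(3974190)/4 ≈ 498.38*I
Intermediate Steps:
Z(H, J) = J
a(U, R) = 2 + (-170 + R)/(2*R) (a(U, R) = 2 + (R - 170)/(R + R) = 2 + (-170 + R)/((2*R)) = 2 + (-170 + R)*(1/(2*R)) = 2 + (-170 + R)/(2*R))
L = -248400
sqrt(a(Z(-7, -11), K(19)) + L) = sqrt((5/2 - 85/(-8)) - 248400) = sqrt((5/2 - 85*(-1/8)) - 248400) = sqrt((5/2 + 85/8) - 248400) = sqrt(105/8 - 248400) = sqrt(-1987095/8) = I*sqrt(3974190)/4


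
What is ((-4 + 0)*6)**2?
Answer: 576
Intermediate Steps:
((-4 + 0)*6)**2 = (-4*6)**2 = (-24)**2 = 576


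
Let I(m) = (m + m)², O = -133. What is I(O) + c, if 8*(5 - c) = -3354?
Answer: 284721/4 ≈ 71180.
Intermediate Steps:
c = 1697/4 (c = 5 - ⅛*(-3354) = 5 + 1677/4 = 1697/4 ≈ 424.25)
I(m) = 4*m² (I(m) = (2*m)² = 4*m²)
I(O) + c = 4*(-133)² + 1697/4 = 4*17689 + 1697/4 = 70756 + 1697/4 = 284721/4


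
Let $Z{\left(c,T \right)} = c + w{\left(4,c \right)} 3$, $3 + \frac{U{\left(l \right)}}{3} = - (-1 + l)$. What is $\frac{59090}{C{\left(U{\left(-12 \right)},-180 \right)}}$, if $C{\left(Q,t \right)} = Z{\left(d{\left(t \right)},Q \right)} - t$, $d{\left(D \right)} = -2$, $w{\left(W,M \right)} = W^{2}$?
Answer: $\frac{29545}{113} \approx 261.46$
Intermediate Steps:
$U{\left(l \right)} = -6 - 3 l$ ($U{\left(l \right)} = -9 + 3 \left(- (-1 + l)\right) = -9 + 3 \left(1 - l\right) = -9 - \left(-3 + 3 l\right) = -6 - 3 l$)
$Z{\left(c,T \right)} = 48 + c$ ($Z{\left(c,T \right)} = c + 4^{2} \cdot 3 = c + 16 \cdot 3 = c + 48 = 48 + c$)
$C{\left(Q,t \right)} = 46 - t$ ($C{\left(Q,t \right)} = \left(48 - 2\right) - t = 46 - t$)
$\frac{59090}{C{\left(U{\left(-12 \right)},-180 \right)}} = \frac{59090}{46 - -180} = \frac{59090}{46 + 180} = \frac{59090}{226} = 59090 \cdot \frac{1}{226} = \frac{29545}{113}$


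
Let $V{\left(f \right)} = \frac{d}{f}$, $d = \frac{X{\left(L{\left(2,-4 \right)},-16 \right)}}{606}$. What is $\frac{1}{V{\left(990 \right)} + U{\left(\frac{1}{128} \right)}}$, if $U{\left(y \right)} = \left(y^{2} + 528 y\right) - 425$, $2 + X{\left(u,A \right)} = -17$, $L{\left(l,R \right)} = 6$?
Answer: $- \frac{2457354240}{1034238893599} \approx -0.002376$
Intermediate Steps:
$X{\left(u,A \right)} = -19$ ($X{\left(u,A \right)} = -2 - 17 = -19$)
$U{\left(y \right)} = -425 + y^{2} + 528 y$
$d = - \frac{19}{606} \approx -0.031353$
$V{\left(f \right)} = - \frac{19}{606 f}$
$\frac{1}{V{\left(990 \right)} + U{\left(\frac{1}{128} \right)}} = \frac{1}{- \frac{19}{606 \cdot 990} + \left(-425 + \left(\frac{1}{128}\right)^{2} + \frac{528}{128}\right)} = \frac{1}{\left(- \frac{19}{606}\right) \frac{1}{990} + \left(-425 + \left(\frac{1}{128}\right)^{2} + 528 \cdot \frac{1}{128}\right)} = \frac{1}{- \frac{19}{599940} + \left(-425 + \frac{1}{16384} + \frac{33}{8}\right)} = \frac{1}{- \frac{19}{599940} - \frac{6895615}{16384}} = \frac{1}{- \frac{1034238893599}{2457354240}} = - \frac{2457354240}{1034238893599}$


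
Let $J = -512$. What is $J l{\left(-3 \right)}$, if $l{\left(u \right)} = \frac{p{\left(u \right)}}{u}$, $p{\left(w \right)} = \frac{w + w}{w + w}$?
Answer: $\frac{512}{3} \approx 170.67$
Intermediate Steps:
$p{\left(w \right)} = 1$ ($p{\left(w \right)} = \frac{2 w}{2 w} = 2 w \frac{1}{2 w} = 1$)
$l{\left(u \right)} = \frac{1}{u}$ ($l{\left(u \right)} = 1 \frac{1}{u} = \frac{1}{u}$)
$J l{\left(-3 \right)} = - \frac{512}{-3} = \left(-512\right) \left(- \frac{1}{3}\right) = \frac{512}{3}$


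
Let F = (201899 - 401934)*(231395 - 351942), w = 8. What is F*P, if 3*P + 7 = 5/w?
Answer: -409931525465/8 ≈ -5.1241e+10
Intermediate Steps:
F = 24113619145 (F = -200035*(-120547) = 24113619145)
P = -17/8 (P = -7/3 + (5/8)/3 = -7/3 + (5*(⅛))/3 = -7/3 + (⅓)*(5/8) = -7/3 + 5/24 = -17/8 ≈ -2.1250)
F*P = 24113619145*(-17/8) = -409931525465/8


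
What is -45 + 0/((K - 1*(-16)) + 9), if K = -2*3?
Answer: -45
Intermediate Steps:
K = -6
-45 + 0/((K - 1*(-16)) + 9) = -45 + 0/((-6 - 1*(-16)) + 9) = -45 + 0/((-6 + 16) + 9) = -45 + 0/(10 + 9) = -45 + 0/19 = -45 + (1/19)*0 = -45 + 0 = -45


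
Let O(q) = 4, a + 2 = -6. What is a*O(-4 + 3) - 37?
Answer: -69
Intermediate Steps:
a = -8 (a = -2 - 6 = -8)
a*O(-4 + 3) - 37 = -8*4 - 37 = -32 - 37 = -69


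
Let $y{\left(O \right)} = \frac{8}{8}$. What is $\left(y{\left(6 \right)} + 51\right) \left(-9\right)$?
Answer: $-468$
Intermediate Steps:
$y{\left(O \right)} = 1$ ($y{\left(O \right)} = 8 \cdot \frac{1}{8} = 1$)
$\left(y{\left(6 \right)} + 51\right) \left(-9\right) = \left(1 + 51\right) \left(-9\right) = 52 \left(-9\right) = -468$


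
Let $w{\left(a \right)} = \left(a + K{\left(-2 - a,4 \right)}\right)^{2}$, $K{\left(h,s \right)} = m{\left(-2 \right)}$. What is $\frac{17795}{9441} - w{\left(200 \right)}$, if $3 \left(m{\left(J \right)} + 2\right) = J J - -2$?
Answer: $- \frac{377622205}{9441} \approx -39998.0$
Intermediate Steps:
$m{\left(J \right)} = - \frac{4}{3} + \frac{J^{2}}{3}$ ($m{\left(J \right)} = -2 + \frac{J J - -2}{3} = -2 + \frac{J^{2} + 2}{3} = -2 + \frac{2 + J^{2}}{3} = -2 + \left(\frac{2}{3} + \frac{J^{2}}{3}\right) = - \frac{4}{3} + \frac{J^{2}}{3}$)
$K{\left(h,s \right)} = 0$ ($K{\left(h,s \right)} = - \frac{4}{3} + \frac{\left(-2\right)^{2}}{3} = - \frac{4}{3} + \frac{1}{3} \cdot 4 = - \frac{4}{3} + \frac{4}{3} = 0$)
$w{\left(a \right)} = a^{2}$ ($w{\left(a \right)} = \left(a + 0\right)^{2} = a^{2}$)
$\frac{17795}{9441} - w{\left(200 \right)} = \frac{17795}{9441} - 200^{2} = 17795 \cdot \frac{1}{9441} - 40000 = \frac{17795}{9441} - 40000 = - \frac{377622205}{9441}$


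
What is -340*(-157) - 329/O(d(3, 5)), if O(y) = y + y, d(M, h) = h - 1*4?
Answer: 106431/2 ≈ 53216.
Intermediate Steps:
d(M, h) = -4 + h (d(M, h) = h - 4 = -4 + h)
O(y) = 2*y
-340*(-157) - 329/O(d(3, 5)) = -340*(-157) - 329*1/(2*(-4 + 5)) = 53380 - 329/(2*1) = 53380 - 329/2 = 106431/2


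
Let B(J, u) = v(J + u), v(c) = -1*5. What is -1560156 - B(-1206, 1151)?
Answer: -1560151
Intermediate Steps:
v(c) = -5
B(J, u) = -5
-1560156 - B(-1206, 1151) = -1560156 - 1*(-5) = -1560156 + 5 = -1560151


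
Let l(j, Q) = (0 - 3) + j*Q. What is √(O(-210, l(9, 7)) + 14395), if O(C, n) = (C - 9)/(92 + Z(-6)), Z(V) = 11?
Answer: √152693998/103 ≈ 119.97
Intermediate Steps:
l(j, Q) = -3 + Q*j
O(C, n) = -9/103 + C/103 (O(C, n) = (C - 9)/(92 + 11) = (-9 + C)/103 = (-9 + C)*(1/103) = -9/103 + C/103)
√(O(-210, l(9, 7)) + 14395) = √((-9/103 + (1/103)*(-210)) + 14395) = √((-9/103 - 210/103) + 14395) = √(-219/103 + 14395) = √(1482466/103) = √152693998/103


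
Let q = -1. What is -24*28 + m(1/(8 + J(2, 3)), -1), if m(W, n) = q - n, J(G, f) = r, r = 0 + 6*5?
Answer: -672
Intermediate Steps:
r = 30 (r = 0 + 30 = 30)
J(G, f) = 30
m(W, n) = -1 - n
-24*28 + m(1/(8 + J(2, 3)), -1) = -24*28 + (-1 - 1*(-1)) = -672 + (-1 + 1) = -672 + 0 = -672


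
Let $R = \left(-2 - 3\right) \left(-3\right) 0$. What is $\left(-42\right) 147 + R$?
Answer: $-6174$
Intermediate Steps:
$R = 0$ ($R = \left(-2 - 3\right) \left(-3\right) 0 = \left(-5\right) \left(-3\right) 0 = 15 \cdot 0 = 0$)
$\left(-42\right) 147 + R = \left(-42\right) 147 + 0 = -6174 + 0 = -6174$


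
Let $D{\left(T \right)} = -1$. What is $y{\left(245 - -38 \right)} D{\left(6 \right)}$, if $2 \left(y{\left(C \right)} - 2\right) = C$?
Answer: $- \frac{287}{2} \approx -143.5$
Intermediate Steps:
$y{\left(C \right)} = 2 + \frac{C}{2}$
$y{\left(245 - -38 \right)} D{\left(6 \right)} = \left(2 + \frac{245 - -38}{2}\right) \left(-1\right) = \left(2 + \frac{245 + 38}{2}\right) \left(-1\right) = \left(2 + \frac{1}{2} \cdot 283\right) \left(-1\right) = \left(2 + \frac{283}{2}\right) \left(-1\right) = \frac{287}{2} \left(-1\right) = - \frac{287}{2}$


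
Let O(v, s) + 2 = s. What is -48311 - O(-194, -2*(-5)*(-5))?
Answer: -48259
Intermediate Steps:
O(v, s) = -2 + s
-48311 - O(-194, -2*(-5)*(-5)) = -48311 - (-2 - 2*(-5)*(-5)) = -48311 - (-2 + 10*(-5)) = -48311 - (-2 - 50) = -48311 - 1*(-52) = -48311 + 52 = -48259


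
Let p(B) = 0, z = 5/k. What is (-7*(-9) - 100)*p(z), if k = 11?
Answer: 0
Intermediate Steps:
z = 5/11 ≈ 0.45455
(-7*(-9) - 100)*p(z) = (-7*(-9) - 100)*0 = (63 - 100)*0 = -37*0 = 0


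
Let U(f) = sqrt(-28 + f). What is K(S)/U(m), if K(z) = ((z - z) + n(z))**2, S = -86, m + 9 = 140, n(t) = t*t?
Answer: 54700816*sqrt(103)/103 ≈ 5.3898e+6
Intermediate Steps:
n(t) = t**2
m = 131 (m = -9 + 140 = 131)
K(z) = z**4 (K(z) = ((z - z) + z**2)**2 = (0 + z**2)**2 = (z**2)**2 = z**4)
K(S)/U(m) = (-86)**4/(sqrt(-28 + 131)) = 54700816/(sqrt(103)) = 54700816*(sqrt(103)/103) = 54700816*sqrt(103)/103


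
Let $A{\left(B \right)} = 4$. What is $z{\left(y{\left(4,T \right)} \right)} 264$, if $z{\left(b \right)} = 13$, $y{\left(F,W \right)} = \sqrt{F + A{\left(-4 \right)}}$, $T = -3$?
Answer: $3432$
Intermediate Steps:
$y{\left(F,W \right)} = \sqrt{4 + F}$ ($y{\left(F,W \right)} = \sqrt{F + 4} = \sqrt{4 + F}$)
$z{\left(y{\left(4,T \right)} \right)} 264 = 13 \cdot 264 = 3432$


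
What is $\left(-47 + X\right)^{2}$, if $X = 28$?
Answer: $361$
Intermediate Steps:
$\left(-47 + X\right)^{2} = \left(-47 + 28\right)^{2} = \left(-19\right)^{2} = 361$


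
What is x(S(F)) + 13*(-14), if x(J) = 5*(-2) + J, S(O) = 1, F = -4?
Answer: -191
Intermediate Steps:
x(J) = -10 + J
x(S(F)) + 13*(-14) = (-10 + 1) + 13*(-14) = -9 - 182 = -191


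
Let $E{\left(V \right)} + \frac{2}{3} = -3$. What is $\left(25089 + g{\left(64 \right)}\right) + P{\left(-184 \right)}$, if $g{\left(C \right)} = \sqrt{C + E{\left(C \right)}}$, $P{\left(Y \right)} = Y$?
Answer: $24905 + \frac{\sqrt{543}}{3} \approx 24913.0$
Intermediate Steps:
$E{\left(V \right)} = - \frac{11}{3}$ ($E{\left(V \right)} = - \frac{2}{3} - 3 = - \frac{11}{3}$)
$g{\left(C \right)} = \sqrt{- \frac{11}{3} + C}$ ($g{\left(C \right)} = \sqrt{C - \frac{11}{3}} = \sqrt{- \frac{11}{3} + C}$)
$\left(25089 + g{\left(64 \right)}\right) + P{\left(-184 \right)} = \left(25089 + \frac{\sqrt{-33 + 9 \cdot 64}}{3}\right) - 184 = \left(25089 + \frac{\sqrt{-33 + 576}}{3}\right) - 184 = \left(25089 + \frac{\sqrt{543}}{3}\right) - 184 = 24905 + \frac{\sqrt{543}}{3}$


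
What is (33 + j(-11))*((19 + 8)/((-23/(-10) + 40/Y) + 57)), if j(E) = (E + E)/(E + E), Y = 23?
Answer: 211140/14039 ≈ 15.040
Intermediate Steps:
j(E) = 1 (j(E) = (2*E)/((2*E)) = (2*E)*(1/(2*E)) = 1)
(33 + j(-11))*((19 + 8)/((-23/(-10) + 40/Y) + 57)) = (33 + 1)*((19 + 8)/((-23/(-10) + 40/23) + 57)) = 34*(27/((-23*(-⅒) + 40*(1/23)) + 57)) = 34*(27/((23/10 + 40/23) + 57)) = 34*(27/(929/230 + 57)) = 34*(27/(14039/230)) = 34*(27*(230/14039)) = 34*(6210/14039) = 211140/14039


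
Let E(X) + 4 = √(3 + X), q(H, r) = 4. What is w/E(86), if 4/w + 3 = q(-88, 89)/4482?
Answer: -35856/490633 - 8964*√89/490633 ≈ -0.24544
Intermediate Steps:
E(X) = -4 + √(3 + X)
w = -8964/6721 (w = 4/(-3 + 4/4482) = 4/(-3 + 4*(1/4482)) = 4/(-3 + 2/2241) = 4/(-6721/2241) = 4*(-2241/6721) = -8964/6721 ≈ -1.3337)
w/E(86) = -8964/(6721*(-4 + √(3 + 86))) = -8964/(6721*(-4 + √89))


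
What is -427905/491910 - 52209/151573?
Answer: -6036064917/4970684962 ≈ -1.2143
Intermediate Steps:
-427905/491910 - 52209/151573 = -427905*1/491910 - 52209*1/151573 = -28527/32794 - 52209/151573 = -6036064917/4970684962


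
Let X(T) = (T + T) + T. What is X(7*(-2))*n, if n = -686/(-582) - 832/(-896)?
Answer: -8585/97 ≈ -88.505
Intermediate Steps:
X(T) = 3*T (X(T) = 2*T + T = 3*T)
n = 8585/4074 (n = -686*(-1/582) - 832*(-1/896) = 343/291 + 13/14 = 8585/4074 ≈ 2.1073)
X(7*(-2))*n = (3*(7*(-2)))*(8585/4074) = (3*(-14))*(8585/4074) = -42*8585/4074 = -8585/97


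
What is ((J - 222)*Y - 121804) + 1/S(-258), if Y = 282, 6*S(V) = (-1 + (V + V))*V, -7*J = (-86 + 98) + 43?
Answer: -29041822539/155617 ≈ -1.8662e+5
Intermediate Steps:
J = -55/7 (J = -((-86 + 98) + 43)/7 = -(12 + 43)/7 = -1/7*55 = -55/7 ≈ -7.8571)
S(V) = V*(-1 + 2*V)/6 (S(V) = ((-1 + (V + V))*V)/6 = ((-1 + 2*V)*V)/6 = (V*(-1 + 2*V))/6 = V*(-1 + 2*V)/6)
((J - 222)*Y - 121804) + 1/S(-258) = ((-55/7 - 222)*282 - 121804) + 1/((1/6)*(-258)*(-1 + 2*(-258))) = (-1609/7*282 - 121804) + 1/((1/6)*(-258)*(-1 - 516)) = (-453738/7 - 121804) + 1/((1/6)*(-258)*(-517)) = -1306366/7 + 1/22231 = -29041822539/155617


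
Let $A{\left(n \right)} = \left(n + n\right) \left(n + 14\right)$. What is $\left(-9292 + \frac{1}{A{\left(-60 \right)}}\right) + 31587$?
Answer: $\frac{123068401}{5520} \approx 22295.0$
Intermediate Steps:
$A{\left(n \right)} = 2 n \left(14 + n\right)$
$\left(-9292 + \frac{1}{A{\left(-60 \right)}}\right) + 31587 = \left(-9292 + \frac{1}{2 \left(-60\right) \left(14 - 60\right)}\right) + 31587 = \left(-9292 + \frac{1}{2 \left(-60\right) \left(-46\right)}\right) + 31587 = \left(-9292 + \frac{1}{5520}\right) + 31587 = - \frac{51291839}{5520} + 31587 = \frac{123068401}{5520}$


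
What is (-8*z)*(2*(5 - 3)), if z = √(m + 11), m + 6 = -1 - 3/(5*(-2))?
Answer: -16*√430/5 ≈ -66.357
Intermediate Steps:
m = -67/10 (m = -6 + (-1 - 3/(5*(-2))) = -6 + (-1 - 3/(-10)) = -6 + (-1 - 3*(-⅒)) = -6 + (-1 + 3/10) = -6 - 7/10 = -67/10 ≈ -6.7000)
z = √430/10 (z = √(-67/10 + 11) = √(43/10) = √430/10 ≈ 2.0736)
(-8*z)*(2*(5 - 3)) = (-4*√430/5)*(2*(5 - 3)) = (-4*√430/5)*(2*2) = -4*√430/5*4 = -16*√430/5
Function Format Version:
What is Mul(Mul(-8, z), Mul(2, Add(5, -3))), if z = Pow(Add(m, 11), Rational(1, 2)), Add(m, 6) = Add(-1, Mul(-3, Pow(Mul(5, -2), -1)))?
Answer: Mul(Rational(-16, 5), Pow(430, Rational(1, 2))) ≈ -66.357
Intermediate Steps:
m = Rational(-67, 10) (m = Add(-6, Add(-1, Mul(-3, Pow(Mul(5, -2), -1)))) = Add(-6, Add(-1, Mul(-3, Pow(-10, -1)))) = Add(-6, Add(-1, Mul(-3, Rational(-1, 10)))) = Add(-6, Add(-1, Rational(3, 10))) = Add(-6, Rational(-7, 10)) = Rational(-67, 10) ≈ -6.7000)
z = Mul(Rational(1, 10), Pow(430, Rational(1, 2))) (z = Pow(Add(Rational(-67, 10), 11), Rational(1, 2)) = Pow(Rational(43, 10), Rational(1, 2)) = Mul(Rational(1, 10), Pow(430, Rational(1, 2))) ≈ 2.0736)
Mul(Mul(-8, z), Mul(2, Add(5, -3))) = Mul(Mul(-8, Mul(Rational(1, 10), Pow(430, Rational(1, 2)))), Mul(2, Add(5, -3))) = Mul(Mul(Rational(-4, 5), Pow(430, Rational(1, 2))), Mul(2, 2)) = Mul(Mul(Rational(-4, 5), Pow(430, Rational(1, 2))), 4) = Mul(Rational(-16, 5), Pow(430, Rational(1, 2)))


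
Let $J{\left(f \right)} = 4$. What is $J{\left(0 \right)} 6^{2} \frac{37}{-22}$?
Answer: $- \frac{2664}{11} \approx -242.18$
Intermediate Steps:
$J{\left(0 \right)} 6^{2} \frac{37}{-22} = 4 \cdot 6^{2} \frac{37}{-22} = 4 \cdot 36 \cdot 37 \left(- \frac{1}{22}\right) = 144 \left(- \frac{37}{22}\right) = - \frac{2664}{11}$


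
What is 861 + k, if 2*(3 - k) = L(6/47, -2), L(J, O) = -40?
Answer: 884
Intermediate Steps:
k = 23 (k = 3 - ½*(-40) = 3 + 20 = 23)
861 + k = 861 + 23 = 884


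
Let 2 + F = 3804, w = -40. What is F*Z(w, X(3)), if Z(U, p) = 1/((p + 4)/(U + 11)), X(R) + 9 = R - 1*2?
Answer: 55129/2 ≈ 27565.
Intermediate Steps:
F = 3802 (F = -2 + 3804 = 3802)
X(R) = -11 + R (X(R) = -9 + (R - 1*2) = -9 + (R - 2) = -9 + (-2 + R) = -11 + R)
Z(U, p) = (11 + U)/(4 + p) (Z(U, p) = 1/((4 + p)/(11 + U)) = (11 + U)/(4 + p))
F*Z(w, X(3)) = 3802*((11 - 40)/(4 + (-11 + 3))) = 3802*(-29/(4 - 8)) = 3802*(-29/(-4)) = 3802*(-¼*(-29)) = 3802*(29/4) = 55129/2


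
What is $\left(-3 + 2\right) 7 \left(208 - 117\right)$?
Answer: $-637$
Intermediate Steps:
$\left(-3 + 2\right) 7 \left(208 - 117\right) = \left(-1\right) 7 \cdot 91 = \left(-7\right) 91 = -637$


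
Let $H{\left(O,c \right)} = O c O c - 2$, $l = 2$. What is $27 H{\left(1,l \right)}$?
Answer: $54$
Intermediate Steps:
$H{\left(O,c \right)} = -2 + O^{2} c^{2}$ ($H{\left(O,c \right)} = c O^{2} c - 2 = O^{2} c^{2} - 2 = -2 + O^{2} c^{2}$)
$27 H{\left(1,l \right)} = 27 \left(-2 + 1^{2} \cdot 2^{2}\right) = 27 \left(-2 + 1 \cdot 4\right) = 27 \left(-2 + 4\right) = 27 \cdot 2 = 54$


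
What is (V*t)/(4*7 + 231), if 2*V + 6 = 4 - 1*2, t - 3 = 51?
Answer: -108/259 ≈ -0.41699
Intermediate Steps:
t = 54 (t = 3 + 51 = 54)
V = -2 (V = -3 + (4 - 1*2)/2 = -3 + (4 - 2)/2 = -3 + (½)*2 = -3 + 1 = -2)
(V*t)/(4*7 + 231) = (-2*54)/(4*7 + 231) = -108/(28 + 231) = -108/259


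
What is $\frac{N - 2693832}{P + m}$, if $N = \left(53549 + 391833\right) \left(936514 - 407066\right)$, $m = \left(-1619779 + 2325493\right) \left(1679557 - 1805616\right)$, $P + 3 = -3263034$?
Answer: $- \frac{235803915304}{88964864163} \approx -2.6505$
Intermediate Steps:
$P = -3263037$ ($P = -3 - 3263034 = -3263037$)
$m = -88961601126$ ($m = 705714 \left(-126059\right) = -88961601126$)
$N = 235806609136$ ($N = 445382 \cdot 529448 = 235806609136$)
$\frac{N - 2693832}{P + m} = \frac{235806609136 - 2693832}{-3263037 - 88961601126} = \frac{235803915304}{-88964864163} = 235803915304 \left(- \frac{1}{88964864163}\right) = - \frac{235803915304}{88964864163}$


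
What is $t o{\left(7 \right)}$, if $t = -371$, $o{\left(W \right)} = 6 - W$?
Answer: $371$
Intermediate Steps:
$t o{\left(7 \right)} = - 371 \left(6 - 7\right) = \left(-371\right) \left(-1\right) = 371$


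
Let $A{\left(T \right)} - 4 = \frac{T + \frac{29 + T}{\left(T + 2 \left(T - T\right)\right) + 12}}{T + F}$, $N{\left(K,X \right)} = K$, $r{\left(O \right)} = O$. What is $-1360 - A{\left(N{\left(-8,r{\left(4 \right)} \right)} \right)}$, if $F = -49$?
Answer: $- \frac{311003}{228} \approx -1364.0$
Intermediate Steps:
$A{\left(T \right)} = 4 + \frac{T + \frac{29 + T}{12 + T}}{-49 + T}$ ($A{\left(T \right)} = 4 + \frac{T + \frac{29 + T}{\left(T + 2 \left(T - T\right)\right) + 12}}{T - 49} = 4 + \frac{T + \frac{29 + T}{\left(T + 2 \cdot 0\right) + 12}}{-49 + T} = 4 + \frac{T + \frac{29 + T}{\left(T + 0\right) + 12}}{-49 + T} = 4 + \frac{T + \frac{29 + T}{T + 12}}{-49 + T} = 4 + \frac{T + \frac{29 + T}{12 + T}}{-49 + T}$)
$-1360 - A{\left(N{\left(-8,r{\left(4 \right)} \right)} \right)} = -1360 - \frac{2323 - 5 \left(-8\right)^{2} + 135 \left(-8\right)}{588 - \left(-8\right)^{2} + 37 \left(-8\right)} = -1360 - \frac{2323 - 320 - 1080}{588 - 64 - 296} = -1360 - \frac{1}{228} \cdot 923 = -1360 - \frac{923}{228} = - \frac{311003}{228}$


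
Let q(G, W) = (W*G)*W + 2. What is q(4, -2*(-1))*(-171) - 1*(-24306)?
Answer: 21228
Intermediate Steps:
q(G, W) = 2 + G*W² (q(G, W) = (G*W)*W + 2 = G*W² + 2 = 2 + G*W²)
q(4, -2*(-1))*(-171) - 1*(-24306) = (2 + 4*(-2*(-1))²)*(-171) - 1*(-24306) = (2 + 4*2²)*(-171) + 24306 = (2 + 4*4)*(-171) + 24306 = (2 + 16)*(-171) + 24306 = 18*(-171) + 24306 = -3078 + 24306 = 21228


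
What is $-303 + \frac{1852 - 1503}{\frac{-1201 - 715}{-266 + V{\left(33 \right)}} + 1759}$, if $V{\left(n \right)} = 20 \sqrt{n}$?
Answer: $- \frac{247581808138}{817634395} - \frac{668684 \sqrt{33}}{8993978345} \approx -302.8$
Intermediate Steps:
$-303 + \frac{1852 - 1503}{\frac{-1201 - 715}{-266 + V{\left(33 \right)}} + 1759} = -303 + \frac{1852 - 1503}{\frac{-1201 - 715}{-266 + 20 \sqrt{33}} + 1759} = -303 + \frac{349}{- \frac{1916}{-266 + 20 \sqrt{33}} + 1759} = -303 + \frac{349}{1759 - \frac{1916}{-266 + 20 \sqrt{33}}}$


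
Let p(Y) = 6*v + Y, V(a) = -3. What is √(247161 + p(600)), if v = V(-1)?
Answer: 3*√27527 ≈ 497.74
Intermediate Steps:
v = -3
p(Y) = -18 + Y (p(Y) = 6*(-3) + Y = -18 + Y)
√(247161 + p(600)) = √(247161 + (-18 + 600)) = √(247161 + 582) = √247743 = 3*√27527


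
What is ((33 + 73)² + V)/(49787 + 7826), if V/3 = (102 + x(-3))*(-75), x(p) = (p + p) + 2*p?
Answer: -9014/57613 ≈ -0.15646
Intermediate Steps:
x(p) = 4*p (x(p) = 2*p + 2*p = 4*p)
V = -20250 (V = 3*((102 + 4*(-3))*(-75)) = 3*((102 - 12)*(-75)) = 3*(90*(-75)) = 3*(-6750) = -20250)
((33 + 73)² + V)/(49787 + 7826) = ((33 + 73)² - 20250)/(49787 + 7826) = (106² - 20250)/57613 = (11236 - 20250)*(1/57613) = -9014*1/57613 = -9014/57613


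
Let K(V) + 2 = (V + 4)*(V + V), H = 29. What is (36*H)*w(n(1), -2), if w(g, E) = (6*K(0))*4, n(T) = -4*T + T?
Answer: -50112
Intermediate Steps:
K(V) = -2 + 2*V*(4 + V) (K(V) = -2 + (V + 4)*(V + V) = -2 + (4 + V)*(2*V) = -2 + 2*V*(4 + V))
n(T) = -3*T
w(g, E) = -48 (w(g, E) = (6*(-2 + 2*0² + 8*0))*4 = (6*(-2 + 2*0 + 0))*4 = (6*(-2 + 0 + 0))*4 = (6*(-2))*4 = -12*4 = -48)
(36*H)*w(n(1), -2) = (36*29)*(-48) = 1044*(-48) = -50112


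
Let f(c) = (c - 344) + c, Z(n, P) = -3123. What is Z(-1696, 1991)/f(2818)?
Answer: -347/588 ≈ -0.59014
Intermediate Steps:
f(c) = -344 + 2*c (f(c) = (-344 + c) + c = -344 + 2*c)
Z(-1696, 1991)/f(2818) = -3123/(-344 + 2*2818) = -3123/(-344 + 5636) = -3123/5292 = -3123*1/5292 = -347/588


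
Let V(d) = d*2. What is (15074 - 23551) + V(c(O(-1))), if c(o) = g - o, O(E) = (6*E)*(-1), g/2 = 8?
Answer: -8457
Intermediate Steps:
g = 16 (g = 2*8 = 16)
O(E) = -6*E
c(o) = 16 - o
V(d) = 2*d
(15074 - 23551) + V(c(O(-1))) = (15074 - 23551) + 2*(16 - (-6)*(-1)) = -8477 + 2*(16 - 1*6) = -8477 + 2*(16 - 6) = -8477 + 2*10 = -8477 + 20 = -8457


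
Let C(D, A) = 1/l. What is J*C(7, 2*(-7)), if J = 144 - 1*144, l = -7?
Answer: 0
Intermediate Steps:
C(D, A) = -1/7 (C(D, A) = 1/(-7) = -1/7)
J = 0 (J = 144 - 144 = 0)
J*C(7, 2*(-7)) = 0*(-1/7) = 0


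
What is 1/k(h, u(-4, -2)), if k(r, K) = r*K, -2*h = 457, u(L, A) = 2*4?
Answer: -1/1828 ≈ -0.00054705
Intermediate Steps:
u(L, A) = 8
h = -457/2 (h = -½*457 = -457/2 ≈ -228.50)
k(r, K) = K*r
1/k(h, u(-4, -2)) = 1/(8*(-457/2)) = 1/(-1828) = -1/1828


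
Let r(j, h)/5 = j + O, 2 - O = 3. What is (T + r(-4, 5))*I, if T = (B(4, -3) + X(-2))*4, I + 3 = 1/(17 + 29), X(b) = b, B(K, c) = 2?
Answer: 3425/46 ≈ 74.457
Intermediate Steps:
O = -1 (O = 2 - 1*3 = 2 - 3 = -1)
r(j, h) = -5 + 5*j (r(j, h) = 5*(j - 1) = 5*(-1 + j) = -5 + 5*j)
I = -137/46 (I = -3 + 1/(17 + 29) = -3 + 1/46 = -137/46 ≈ -2.9783)
T = 0 (T = (2 - 2)*4 = 0*4 = 0)
(T + r(-4, 5))*I = (0 + (-5 + 5*(-4)))*(-137/46) = (0 + (-5 - 20))*(-137/46) = (0 - 25)*(-137/46) = -25*(-137/46) = 3425/46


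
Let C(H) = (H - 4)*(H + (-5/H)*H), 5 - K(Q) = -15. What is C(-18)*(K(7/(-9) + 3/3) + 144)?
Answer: 82984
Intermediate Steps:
K(Q) = 20 (K(Q) = 5 - 1*(-15) = 5 + 15 = 20)
C(H) = (-5 + H)*(-4 + H) (C(H) = (-4 + H)*(H - 5) = (-4 + H)*(-5 + H) = (-5 + H)*(-4 + H))
C(-18)*(K(7/(-9) + 3/3) + 144) = (20 + (-18)² - 9*(-18))*(20 + 144) = (20 + 324 + 162)*164 = 506*164 = 82984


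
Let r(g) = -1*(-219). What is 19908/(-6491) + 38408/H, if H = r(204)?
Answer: 244946476/1421529 ≈ 172.31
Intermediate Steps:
r(g) = 219
H = 219
19908/(-6491) + 38408/H = 19908/(-6491) + 38408/219 = 19908*(-1/6491) + 38408*(1/219) = -19908/6491 + 38408/219 = 244946476/1421529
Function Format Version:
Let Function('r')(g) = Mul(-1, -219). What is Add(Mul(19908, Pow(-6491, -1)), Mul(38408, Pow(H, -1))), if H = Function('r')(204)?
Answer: Rational(244946476, 1421529) ≈ 172.31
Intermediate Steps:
Function('r')(g) = 219
H = 219
Add(Mul(19908, Pow(-6491, -1)), Mul(38408, Pow(H, -1))) = Add(Mul(19908, Pow(-6491, -1)), Mul(38408, Pow(219, -1))) = Add(Mul(19908, Rational(-1, 6491)), Mul(38408, Rational(1, 219))) = Add(Rational(-19908, 6491), Rational(38408, 219)) = Rational(244946476, 1421529)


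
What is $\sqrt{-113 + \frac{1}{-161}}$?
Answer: $\frac{i \sqrt{2929234}}{161} \approx 10.63 i$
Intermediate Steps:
$\sqrt{-113 + \frac{1}{-161}} = \sqrt{-113 - \frac{1}{161}} = \sqrt{- \frac{18194}{161}} = \frac{i \sqrt{2929234}}{161}$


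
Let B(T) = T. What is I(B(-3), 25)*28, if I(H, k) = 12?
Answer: 336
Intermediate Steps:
I(B(-3), 25)*28 = 12*28 = 336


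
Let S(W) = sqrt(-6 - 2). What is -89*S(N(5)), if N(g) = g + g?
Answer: -178*I*sqrt(2) ≈ -251.73*I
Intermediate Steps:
N(g) = 2*g
S(W) = 2*I*sqrt(2) (S(W) = sqrt(-8) = 2*I*sqrt(2))
-89*S(N(5)) = -178*I*sqrt(2)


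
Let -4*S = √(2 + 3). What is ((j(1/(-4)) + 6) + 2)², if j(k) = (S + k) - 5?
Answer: (11 - √5)²/16 ≈ 4.8004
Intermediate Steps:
S = -√5/4 (S = -√(2 + 3)/4 = -√5/4 ≈ -0.55902)
j(k) = -5 + k - √5/4 (j(k) = (-√5/4 + k) - 5 = (k - √5/4) - 5 = -5 + k - √5/4)
((j(1/(-4)) + 6) + 2)² = (((-5 + 1/(-4) - √5/4) + 6) + 2)² = (((-5 - ¼ - √5/4) + 6) + 2)² = (((-21/4 - √5/4) + 6) + 2)² = ((¾ - √5/4) + 2)² = (11/4 - √5/4)²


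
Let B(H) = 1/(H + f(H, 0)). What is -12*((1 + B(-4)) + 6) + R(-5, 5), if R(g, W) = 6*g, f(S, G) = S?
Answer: -225/2 ≈ -112.50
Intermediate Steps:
B(H) = 1/(2*H) (B(H) = 1/(H + H) = 1/(2*H))
-12*((1 + B(-4)) + 6) + R(-5, 5) = -12*((1 + (1/2)/(-4)) + 6) + 6*(-5) = -12*((1 + (1/2)*(-1/4)) + 6) - 30 = -12*((1 - 1/8) + 6) - 30 = -12*(7/8 + 6) - 30 = -12*55/8 - 30 = -165/2 - 30 = -225/2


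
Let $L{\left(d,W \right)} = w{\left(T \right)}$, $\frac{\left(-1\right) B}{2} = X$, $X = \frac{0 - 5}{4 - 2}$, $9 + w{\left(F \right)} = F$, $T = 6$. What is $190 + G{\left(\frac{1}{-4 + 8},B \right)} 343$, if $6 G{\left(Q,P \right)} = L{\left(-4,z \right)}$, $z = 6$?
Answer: $\frac{37}{2} \approx 18.5$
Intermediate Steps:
$w{\left(F \right)} = -9 + F$
$X = - \frac{5}{2} \approx -2.5$
$B = 5$ ($B = \left(-2\right) \left(- \frac{5}{2}\right) = 5$)
$L{\left(d,W \right)} = -3$ ($L{\left(d,W \right)} = -9 + 6 = -3$)
$G{\left(Q,P \right)} = - \frac{1}{2}$ ($G{\left(Q,P \right)} = \frac{1}{6} \left(-3\right) = - \frac{1}{2}$)
$190 + G{\left(\frac{1}{-4 + 8},B \right)} 343 = 190 - \frac{343}{2} = \frac{37}{2}$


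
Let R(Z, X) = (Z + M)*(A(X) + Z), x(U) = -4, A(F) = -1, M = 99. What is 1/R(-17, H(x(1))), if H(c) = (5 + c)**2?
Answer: -1/1476 ≈ -0.00067751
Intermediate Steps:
R(Z, X) = (-1 + Z)*(99 + Z) (R(Z, X) = (Z + 99)*(-1 + Z) = (99 + Z)*(-1 + Z) = (-1 + Z)*(99 + Z))
1/R(-17, H(x(1))) = 1/(-99 + (-17)**2 + 98*(-17)) = 1/(-99 + 289 - 1666) = 1/(-1476) = -1/1476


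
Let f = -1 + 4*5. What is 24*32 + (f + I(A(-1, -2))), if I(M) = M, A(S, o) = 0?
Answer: 787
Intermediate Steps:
f = 19 (f = -1 + 20 = 19)
24*32 + (f + I(A(-1, -2))) = 24*32 + (19 + 0) = 768 + 19 = 787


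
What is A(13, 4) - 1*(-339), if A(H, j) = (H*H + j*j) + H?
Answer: 537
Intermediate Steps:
A(H, j) = H + H² + j² (A(H, j) = (H² + j²) + H = H + H² + j²)
A(13, 4) - 1*(-339) = (13 + 13² + 4²) - 1*(-339) = (13 + 169 + 16) + 339 = 198 + 339 = 537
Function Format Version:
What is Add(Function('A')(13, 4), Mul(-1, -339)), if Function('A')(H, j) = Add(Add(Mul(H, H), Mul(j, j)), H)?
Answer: 537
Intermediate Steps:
Function('A')(H, j) = Add(H, Pow(H, 2), Pow(j, 2)) (Function('A')(H, j) = Add(Add(Pow(H, 2), Pow(j, 2)), H) = Add(H, Pow(H, 2), Pow(j, 2)))
Add(Function('A')(13, 4), Mul(-1, -339)) = Add(Add(13, Pow(13, 2), Pow(4, 2)), Mul(-1, -339)) = Add(Add(13, 169, 16), 339) = Add(198, 339) = 537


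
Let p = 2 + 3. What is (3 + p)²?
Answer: 64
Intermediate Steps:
p = 5
(3 + p)² = (3 + 5)² = 8² = 64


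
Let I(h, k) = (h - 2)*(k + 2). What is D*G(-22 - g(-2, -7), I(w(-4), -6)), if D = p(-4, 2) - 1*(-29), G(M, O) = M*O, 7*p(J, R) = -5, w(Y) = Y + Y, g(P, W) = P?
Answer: -158400/7 ≈ -22629.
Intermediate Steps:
w(Y) = 2*Y
p(J, R) = -5/7 (p(J, R) = (1/7)*(-5) = -5/7)
I(h, k) = (-2 + h)*(2 + k)
D = 198/7 (D = -5/7 - 1*(-29) = -5/7 + 29 = 198/7 ≈ 28.286)
D*G(-22 - g(-2, -7), I(w(-4), -6)) = 198*((-22 - 1*(-2))*(-4 - 2*(-6) + 2*(2*(-4)) + (2*(-4))*(-6)))/7 = 198*((-22 + 2)*(-4 + 12 + 2*(-8) - 8*(-6)))/7 = 198*(-20*(-4 + 12 - 16 + 48))/7 = 198*(-20*40)/7 = (198/7)*(-800) = -158400/7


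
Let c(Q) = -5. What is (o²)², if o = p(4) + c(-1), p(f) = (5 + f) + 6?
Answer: 10000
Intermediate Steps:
p(f) = 11 + f
o = 10 (o = (11 + 4) - 5 = 15 - 5 = 10)
(o²)² = (10²)² = 100² = 10000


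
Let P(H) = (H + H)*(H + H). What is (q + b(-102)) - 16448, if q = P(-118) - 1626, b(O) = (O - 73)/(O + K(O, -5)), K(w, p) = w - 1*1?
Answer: 1542537/41 ≈ 37623.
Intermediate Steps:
K(w, p) = -1 + w (K(w, p) = w - 1 = -1 + w)
P(H) = 4*H**2 (P(H) = (2*H)*(2*H) = 4*H**2)
b(O) = (-73 + O)/(-1 + 2*O) (b(O) = (O - 73)/(O + (-1 + O)) = (-73 + O)/(-1 + 2*O))
q = 54070 (q = 4*(-118)**2 - 1626 = 4*13924 - 1626 = 55696 - 1626 = 54070)
(q + b(-102)) - 16448 = (54070 + (-73 - 102)/(-1 + 2*(-102))) - 16448 = (54070 - 175/(-1 - 204)) - 16448 = (54070 - 175/(-205)) - 16448 = (54070 - 1/205*(-175)) - 16448 = (54070 + 35/41) - 16448 = 2216905/41 - 16448 = 1542537/41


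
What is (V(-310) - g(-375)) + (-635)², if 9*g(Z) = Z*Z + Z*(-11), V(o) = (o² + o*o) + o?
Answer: 1737095/3 ≈ 5.7903e+5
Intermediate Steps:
V(o) = o + 2*o² (V(o) = (o² + o²) + o = 2*o² + o = o + 2*o²)
g(Z) = -11*Z/9 + Z²/9 (g(Z) = (Z*Z + Z*(-11))/9 = (Z² - 11*Z)/9 = -11*Z/9 + Z²/9)
(V(-310) - g(-375)) + (-635)² = (-310*(1 + 2*(-310)) - (-375)*(-11 - 375)/9) + (-635)² = (-310*(1 - 620) - (-375)*(-386)/9) + 403225 = (-310*(-619) - 1*48250/3) + 403225 = (191890 - 48250/3) + 403225 = 527420/3 + 403225 = 1737095/3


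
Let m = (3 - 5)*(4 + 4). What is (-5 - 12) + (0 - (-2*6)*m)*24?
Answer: -4625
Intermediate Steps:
m = -16 (m = -2*8 = -16)
(-5 - 12) + (0 - (-2*6)*m)*24 = (-5 - 12) + (0 - (-2*6)*(-16))*24 = -17 + (0 - (-12)*(-16))*24 = -17 + (0 - 1*192)*24 = -17 + (0 - 192)*24 = -17 - 192*24 = -17 - 4608 = -4625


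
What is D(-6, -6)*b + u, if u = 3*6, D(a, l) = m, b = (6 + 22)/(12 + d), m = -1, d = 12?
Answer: 101/6 ≈ 16.833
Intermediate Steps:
b = 7/6 (b = (6 + 22)/(12 + 12) = 28/24 = 28*(1/24) = 7/6 ≈ 1.1667)
D(a, l) = -1
u = 18
D(-6, -6)*b + u = -1*7/6 + 18 = -7/6 + 18 = 101/6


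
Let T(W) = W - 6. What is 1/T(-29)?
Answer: -1/35 ≈ -0.028571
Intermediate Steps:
T(W) = -6 + W
1/T(-29) = 1/(-6 - 29) = 1/(-35) = -1/35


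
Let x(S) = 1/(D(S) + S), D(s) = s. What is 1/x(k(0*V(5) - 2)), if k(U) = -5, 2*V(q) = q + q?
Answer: -10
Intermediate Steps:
V(q) = q (V(q) = (q + q)/2 = (2*q)/2 = q)
x(S) = 1/(2*S) (x(S) = 1/(S + S) = 1/(2*S))
1/x(k(0*V(5) - 2)) = 1/((½)/(-5)) = 1/((½)*(-⅕)) = 1/(-⅒) = -10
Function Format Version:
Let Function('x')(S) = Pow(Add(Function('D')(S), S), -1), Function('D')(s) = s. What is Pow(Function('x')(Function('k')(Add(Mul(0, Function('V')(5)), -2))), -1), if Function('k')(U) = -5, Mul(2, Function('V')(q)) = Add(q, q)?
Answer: -10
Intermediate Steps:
Function('V')(q) = q (Function('V')(q) = Mul(Rational(1, 2), Add(q, q)) = Mul(Rational(1, 2), Mul(2, q)) = q)
Function('x')(S) = Mul(Rational(1, 2), Pow(S, -1)) (Function('x')(S) = Pow(Add(S, S), -1) = Pow(Mul(2, S), -1) = Mul(Rational(1, 2), Pow(S, -1)))
Pow(Function('x')(Function('k')(Add(Mul(0, Function('V')(5)), -2))), -1) = Pow(Mul(Rational(1, 2), Pow(-5, -1)), -1) = Pow(Mul(Rational(1, 2), Rational(-1, 5)), -1) = Pow(Rational(-1, 10), -1) = -10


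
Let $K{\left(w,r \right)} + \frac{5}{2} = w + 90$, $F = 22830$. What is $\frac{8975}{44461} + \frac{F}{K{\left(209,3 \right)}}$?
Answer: $\frac{2035411435}{26365373} \approx 77.2$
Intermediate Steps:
$K{\left(w,r \right)} = \frac{175}{2} + w$ ($K{\left(w,r \right)} = - \frac{5}{2} + \left(w + 90\right) = - \frac{5}{2} + \left(90 + w\right) = \frac{175}{2} + w$)
$\frac{8975}{44461} + \frac{F}{K{\left(209,3 \right)}} = \frac{8975}{44461} + \frac{22830}{\frac{175}{2} + 209} = 8975 \cdot \frac{1}{44461} + \frac{22830}{\frac{593}{2}} = \frac{8975}{44461} + 22830 \cdot \frac{2}{593} = \frac{8975}{44461} + \frac{45660}{593} = \frac{2035411435}{26365373}$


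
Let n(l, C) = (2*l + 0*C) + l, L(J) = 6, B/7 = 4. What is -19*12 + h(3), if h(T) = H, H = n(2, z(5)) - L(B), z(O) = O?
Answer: -228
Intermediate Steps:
B = 28 (B = 7*4 = 28)
n(l, C) = 3*l (n(l, C) = (2*l + 0) + l = 2*l + l = 3*l)
H = 0 (H = 3*2 - 1*6 = 6 - 6 = 0)
h(T) = 0
-19*12 + h(3) = -19*12 + 0 = -228 + 0 = -228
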